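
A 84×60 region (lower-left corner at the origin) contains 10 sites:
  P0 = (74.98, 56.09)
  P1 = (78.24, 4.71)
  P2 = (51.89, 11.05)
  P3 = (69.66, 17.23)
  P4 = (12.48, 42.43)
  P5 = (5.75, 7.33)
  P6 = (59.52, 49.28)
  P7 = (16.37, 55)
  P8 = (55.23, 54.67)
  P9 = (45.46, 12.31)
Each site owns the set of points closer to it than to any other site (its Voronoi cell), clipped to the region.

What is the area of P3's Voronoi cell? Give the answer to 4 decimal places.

1. box [0,84]×[0,60]: [(0, 0) (84, 0) (84, 60) (0, 60)]
2. ⊥bis P3·P0 via (72.32,36.66): [(0, 46.5607) (0, 0) (84, 0) (84, 35.061)]  |A|=3428.1122
3. ⊥bis P3·P1 via (73.95,10.97): [(0, 46.5607) (0, 0) (57.9425, 0) (84, 17.8573) (84, 35.061)]  |A|=3195.4538
4. ⊥bis P3·P2 via (60.775,14.14): [(51.9744, 39.4454) (64.201, 4.289) (84, 17.8573) (84, 35.061)]  |A|=706.458
5. ⊥bis P3·P4 via (41.07,29.83): [(51.9744, 39.4454) (64.201, 4.289) (84, 17.8573) (84, 35.061)]  |A|=706.458
6. ⊥bis P3·P5 via (37.705,12.28): [(51.9744, 39.4454) (64.201, 4.289) (84, 17.8573) (84, 35.061)]  |A|=706.458
7. ⊥bis P3·P6 via (64.59,33.255): [(74.4365, 36.3702) (55.1643, 30.2729) (64.201, 4.289) (84, 17.8573) (84, 35.061)]  |A|=608.3464
8. ⊥bis P3·P7 via (43.015,36.115): [(74.4365, 36.3702) (55.1643, 30.2729) (64.201, 4.289) (84, 17.8573) (84, 35.061)]  |A|=608.3464
9. ⊥bis P3·P8 via (62.445,35.95): [(74.4365, 36.3702) (55.1643, 30.2729) (64.201, 4.289) (84, 17.8573) (84, 35.061)]  |A|=608.3464
10. ⊥bis P3·P9 via (57.56,14.77): [(74.4365, 36.3702) (55.1643, 30.2729) (64.201, 4.289) (84, 17.8573) (84, 35.061)]  |A|=608.3464
11. canonical 5-gon: [(74.4365, 36.3702) (55.1643, 30.2729) (64.201, 4.289) (84, 17.8573) (84, 35.061)]
12. shoelace: 608.3464

Area of P3's cell: 608.3464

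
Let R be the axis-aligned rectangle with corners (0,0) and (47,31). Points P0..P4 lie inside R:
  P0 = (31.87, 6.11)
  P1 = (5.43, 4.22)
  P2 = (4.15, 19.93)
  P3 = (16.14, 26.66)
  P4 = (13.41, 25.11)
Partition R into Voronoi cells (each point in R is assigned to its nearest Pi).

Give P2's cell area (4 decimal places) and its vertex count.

1. box [0,47]×[0,31]: [(0, 0) (47, 0) (47, 31) (0, 31)]
2. ⊥bis P2·P0 via (18.01,13.02): [(0, 0) (11.5188, 0) (26.9741, 31) (0, 31)]  |A|=596.6391
3. ⊥bis P2·P1 via (4.79,12.075): [(0, 11.6847) (18.0787, 13.1577) (26.9741, 31) (0, 31)]  |A|=415.2365
4. ⊥bis P2·P3 via (10.145,23.295): [(0, 11.6847) (15.9332, 12.9829) (5.8202, 31) (0, 31)]  |A|=206.3082
5. ⊥bis P2·P4 via (8.78,22.52): [(0, 11.6847) (14.1943, 12.8412) (4.0363, 31) (0, 31)]  |A|=173.7304
6. canonical 4-gon: [(0, 11.6847) (14.1943, 12.8412) (4.0363, 31) (0, 31)]
7. shoelace: 173.7304

Area of P2's cell: 173.7304 (4 vertices)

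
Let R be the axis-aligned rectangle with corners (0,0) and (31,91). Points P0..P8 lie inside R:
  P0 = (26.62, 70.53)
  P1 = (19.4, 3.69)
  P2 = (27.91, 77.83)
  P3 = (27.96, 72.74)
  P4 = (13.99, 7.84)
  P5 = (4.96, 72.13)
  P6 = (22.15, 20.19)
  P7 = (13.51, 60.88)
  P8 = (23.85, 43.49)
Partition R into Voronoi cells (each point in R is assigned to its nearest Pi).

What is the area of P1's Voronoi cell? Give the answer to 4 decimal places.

1. box [0,31]×[0,91]: [(0, 0) (31, 0) (31, 91) (0, 91)]
2. ⊥bis P1·P0 via (23.01,37.11): [(0, 39.5955) (0, 0) (31, 0) (31, 36.2469)]  |A|=1175.5579
3. ⊥bis P1·P2 via (23.655,40.76): [(0, 39.5955) (0, 0) (31, 0) (31, 36.2469)]  |A|=1175.5579
4. ⊥bis P1·P3 via (23.68,38.215): [(0, 39.5955) (0, 0) (31, 0) (31, 36.2469)]  |A|=1175.5579
5. ⊥bis P1·P4 via (16.695,5.765): [(12.2727, 0) (31, 0) (31, 24.4132)]  |A|=228.5969
6. ⊥bis P1·P5 via (12.18,37.91): [(12.2727, 0) (31, 0) (31, 24.4132)]  |A|=228.5969
7. ⊥bis P1·P6 via (20.775,11.94): [(21.3574, 11.8429) (12.2727, 0) (31, 0) (31, 10.2358)]  |A|=160.2434
8. ⊥bis P1·P7 via (16.455,32.285): [(21.3574, 11.8429) (12.2727, 0) (31, 0) (31, 10.2358)]  |A|=160.2434
9. ⊥bis P1·P8 via (21.625,23.59): [(21.3574, 11.8429) (12.2727, 0) (31, 0) (31, 10.2358)]  |A|=160.2434
10. canonical 4-gon: [(21.3574, 11.8429) (12.2727, 0) (31, 0) (31, 10.2358)]
11. shoelace: 160.2434

Area of P1's cell: 160.2434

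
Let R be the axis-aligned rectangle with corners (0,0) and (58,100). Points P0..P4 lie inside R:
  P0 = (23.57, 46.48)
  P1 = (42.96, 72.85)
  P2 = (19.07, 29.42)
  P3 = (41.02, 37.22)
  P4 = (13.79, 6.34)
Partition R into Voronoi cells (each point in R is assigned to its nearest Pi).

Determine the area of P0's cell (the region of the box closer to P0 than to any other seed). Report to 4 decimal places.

Area of P0's cell: 1118.4816

1. box [0,58]×[0,100]: [(0, 0) (58, 0) (58, 100) (0, 100)]
2. ⊥bis P0·P1 via (33.265,59.665): [(0, 84.1249) (0, 0) (58, 0) (58, 41.4772)]  |A|=3642.4625
3. ⊥bis P0·P2 via (21.32,37.95): [(0, 84.1249) (0, 43.5737) (58, 28.2747) (58, 41.4772)]  |A|=1558.8584
4. ⊥bis P0·P3 via (32.295,41.85): [(39.3675, 55.1778) (0, 84.1249) (0, 43.5737) (29.132, 35.8894)]  |A|=1118.4816
5. ⊥bis P0·P4 via (18.68,26.41): [(39.3675, 55.1778) (0, 84.1249) (0, 43.5737) (29.132, 35.8894)]  |A|=1118.4816
6. canonical 4-gon: [(39.3675, 55.1778) (0, 84.1249) (0, 43.5737) (29.132, 35.8894)]
7. shoelace: 1118.4816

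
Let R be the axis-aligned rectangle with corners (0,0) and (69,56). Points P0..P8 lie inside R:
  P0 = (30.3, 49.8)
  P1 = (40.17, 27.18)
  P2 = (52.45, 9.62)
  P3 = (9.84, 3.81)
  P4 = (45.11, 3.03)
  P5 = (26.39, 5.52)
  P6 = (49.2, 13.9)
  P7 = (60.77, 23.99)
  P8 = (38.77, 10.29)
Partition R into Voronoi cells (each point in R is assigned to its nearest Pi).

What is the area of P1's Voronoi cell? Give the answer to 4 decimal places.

Area of P1's cell: 598.0212

1. box [0,69]×[0,56]: [(0, 0) (69, 0) (69, 56) (0, 56)]
2. ⊥bis P1·P0 via (35.235,38.49): [(0, 23.1156) (0, 0) (69, 0) (69, 53.223)]  |A|=2633.681
3. ⊥bis P1·P2 via (46.31,18.4): [(0, 23.1156) (0, 0) (19.9986, 0) (69, 34.2675) (69, 53.223)]  |A|=1794.1034
4. ⊥bis P1·P3 via (25.005,15.495): [(14.319, 29.3635) (31.0106, 7.7009) (69, 34.2675) (69, 53.223)]  |A|=1151.4491
5. ⊥bis P1·P4 via (42.64,15.105): [(14.319, 29.3635) (27.6657, 12.0419) (41.1676, 14.8038) (69, 34.2675) (69, 53.223)]  |A|=1117.5236
6. ⊥bis P1·P5 via (33.28,16.35): [(14.319, 29.3635) (15.7557, 27.4989) (37.0381, 13.9591) (41.1676, 14.8038) (69, 34.2675) (69, 53.223)]  |A|=1033.6723
7. ⊥bis P1·P6 via (44.685,20.54): [(14.319, 29.3635) (15.7557, 27.4989) (35.9887, 14.6268) (69, 37.0735) (69, 53.223)]  |A|=937.5998
8. ⊥bis P1·P7 via (50.47,25.585): [(53.7172, 46.5545) (14.319, 29.3635) (15.7557, 27.4989) (35.9887, 14.6268) (50.2776, 24.3428)]  |A|=628.1613
9. ⊥bis P1·P8 via (39.47,18.735): [(53.7172, 46.5545) (14.319, 29.3635) (15.7557, 27.4989) (28.0422, 19.6822) (41.7523, 18.5458) (50.2776, 24.3428)]  |A|=598.0212
10. canonical 6-gon: [(53.7172, 46.5545) (14.319, 29.3635) (15.7557, 27.4989) (28.0422, 19.6822) (41.7523, 18.5458) (50.2776, 24.3428)]
11. shoelace: 598.0212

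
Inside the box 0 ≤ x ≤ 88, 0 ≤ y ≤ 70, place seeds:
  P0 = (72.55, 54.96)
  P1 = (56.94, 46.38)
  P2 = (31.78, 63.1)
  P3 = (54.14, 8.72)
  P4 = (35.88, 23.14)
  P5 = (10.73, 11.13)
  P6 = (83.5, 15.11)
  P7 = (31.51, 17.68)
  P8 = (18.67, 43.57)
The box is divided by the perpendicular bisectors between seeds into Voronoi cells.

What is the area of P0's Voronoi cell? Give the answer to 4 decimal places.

1. box [0,88]×[0,70]: [(0, 0) (88, 0) (88, 70) (0, 70)]
2. ⊥bis P0·P1 via (64.745,50.67): [(88, 8.3611) (88, 70) (54.1203, 70)]  |A|=1044.1538
3. ⊥bis P0·P2 via (52.165,59.03): [(54.2926, 69.6865) (88, 8.3611) (88, 70) (54.3552, 70)]  |A|=1044.1169
4. ⊥bis P0·P3 via (63.345,31.84): [(54.2926, 69.6865) (78.3865, 25.8514) (88, 22.0239) (88, 70) (54.3552, 70)]  |A|=978.4434
5. ⊥bis P0·P4 via (54.215,39.05): [(54.2926, 69.6865) (78.3865, 25.8514) (88, 22.0239) (88, 70) (54.3552, 70)]  |A|=978.4434
6. ⊥bis P0·P5 via (41.64,33.045): [(54.2926, 69.6865) (78.3865, 25.8514) (88, 22.0239) (88, 70) (54.3552, 70)]  |A|=978.4434
7. ⊥bis P0·P6 via (78.025,35.035): [(54.2926, 69.6865) (73.9536, 33.9163) (88, 37.7759) (88, 70) (54.3552, 70)]  |A|=837.5312
8. ⊥bis P0·P7 via (52.03,36.32): [(54.2926, 69.6865) (73.9536, 33.9163) (88, 37.7759) (88, 70) (54.3552, 70)]  |A|=837.5312
9. ⊥bis P0·P8 via (45.61,49.265): [(54.2926, 69.6865) (73.9536, 33.9163) (88, 37.7759) (88, 70) (54.3552, 70)]  |A|=837.5312
10. canonical 5-gon: [(54.2926, 69.6865) (73.9536, 33.9163) (88, 37.7759) (88, 70) (54.3552, 70)]
11. shoelace: 837.5312

Area of P0's cell: 837.5312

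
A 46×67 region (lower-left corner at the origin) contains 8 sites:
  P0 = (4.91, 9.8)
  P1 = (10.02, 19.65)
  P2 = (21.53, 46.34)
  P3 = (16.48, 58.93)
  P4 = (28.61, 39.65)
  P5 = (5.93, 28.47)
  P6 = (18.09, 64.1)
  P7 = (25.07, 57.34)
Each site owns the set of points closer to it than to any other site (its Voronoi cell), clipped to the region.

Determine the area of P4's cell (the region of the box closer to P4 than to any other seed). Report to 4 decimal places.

Area of P4's cell: 813.5246

1. box [0,46]×[0,67]: [(0, 0) (46, 0) (46, 67) (0, 67)]
2. ⊥bis P4·P0 via (16.76,24.725): [(0, 38.0319) (46, 1.5093) (46, 67) (0, 67)]  |A|=2172.5511
3. ⊥bis P4·P1 via (19.315,29.65): [(0, 47.6033) (46, 4.8463) (46, 67) (0, 67)]  |A|=1875.6595
4. ⊥bis P4·P2 via (25.07,42.995): [(15.6655, 33.0422) (46, 4.8463) (46, 65.1451)]  |A|=914.5683
5. ⊥bis P4·P3 via (22.545,49.29): [(43.4404, 62.4363) (15.6655, 33.0422) (46, 4.8463) (46, 64.0467)]  |A|=913.1625
6. ⊥bis P4·P5 via (17.27,34.06): [(43.4404, 62.4363) (17.0496, 34.5071) (19.5529, 29.4289) (46, 4.8463) (46, 64.0467)]  |A|=907.8146
7. ⊥bis P4·P6 via (23.35,51.875): [(40.3878, 59.2058) (17.0496, 34.5071) (19.5529, 29.4289) (46, 4.8463) (46, 61.6205)]  |A|=899.33
8. ⊥bis P4·P7 via (26.84,48.495): [(31.0662, 49.3407) (17.0496, 34.5071) (19.5529, 29.4289) (46, 4.8463) (46, 52.3292)]  |A|=813.5246
9. canonical 5-gon: [(31.0662, 49.3407) (17.0496, 34.5071) (19.5529, 29.4289) (46, 4.8463) (46, 52.3292)]
10. shoelace: 813.5246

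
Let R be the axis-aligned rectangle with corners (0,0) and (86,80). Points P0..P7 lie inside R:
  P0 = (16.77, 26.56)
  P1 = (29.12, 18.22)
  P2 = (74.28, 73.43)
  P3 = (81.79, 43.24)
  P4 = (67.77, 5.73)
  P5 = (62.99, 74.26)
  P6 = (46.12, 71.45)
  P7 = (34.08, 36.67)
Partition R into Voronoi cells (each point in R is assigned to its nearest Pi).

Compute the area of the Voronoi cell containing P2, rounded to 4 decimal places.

1. box [0,86]×[0,80]: [(0, 0) (86, 0) (86, 80) (0, 80)]
2. ⊥bis P2·P0 via (45.525,49.995): [(86, 0.3317) (86, 80) (21.0713, 80)]  |A|=2586.3799
3. ⊥bis P2·P1 via (51.7,45.825): [(43.3713, 52.6376) (86, 17.7687) (86, 80) (21.0713, 80)]  |A|=2214.7223
4. ⊥bis P2·P3 via (78.035,58.335): [(43.3713, 52.6376) (46.1138, 50.3943) (86, 60.3164) (86, 80) (21.0713, 80)]  |A|=1366.1899
5. ⊥bis P2·P4 via (71.025,39.58): [(43.3713, 52.6376) (46.1138, 50.3943) (86, 60.3164) (86, 80) (21.0713, 80)]  |A|=1366.1899
6. ⊥bis P2·P5 via (68.635,73.845): [(67.2984, 55.6642) (86, 60.3164) (86, 80) (69.0875, 80)]  |A|=389.8475
7. ⊥bis P2·P6 via (60.2,72.44): [(67.2984, 55.6642) (86, 60.3164) (86, 80) (69.0875, 80)]  |A|=389.8475
8. ⊥bis P2·P7 via (54.18,55.05): [(67.2984, 55.6642) (86, 60.3164) (86, 80) (69.0875, 80)]  |A|=389.8475
9. canonical 4-gon: [(67.2984, 55.6642) (86, 60.3164) (86, 80) (69.0875, 80)]
10. shoelace: 389.8475

Area of P2's cell: 389.8475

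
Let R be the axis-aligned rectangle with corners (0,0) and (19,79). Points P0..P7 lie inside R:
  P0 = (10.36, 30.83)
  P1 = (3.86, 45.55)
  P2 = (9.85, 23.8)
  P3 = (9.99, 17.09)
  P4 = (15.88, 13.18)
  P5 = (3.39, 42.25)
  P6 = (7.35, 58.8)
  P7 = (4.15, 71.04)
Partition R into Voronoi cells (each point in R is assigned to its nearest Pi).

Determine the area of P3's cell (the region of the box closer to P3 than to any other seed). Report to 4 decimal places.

Area of P3's cell: 197.2088

1. box [0,19]×[0,79]: [(0, 0) (19, 0) (19, 79) (0, 79)]
2. ⊥bis P3·P0 via (10.175,23.96): [(0, 24.234) (0, 0) (19, 0) (19, 23.7224)]  |A|=455.5854
3. ⊥bis P3·P1 via (6.925,31.32): [(0, 24.234) (0, 0) (19, 0) (19, 23.7224)]  |A|=455.5854
4. ⊥bis P3·P2 via (9.92,20.445): [(0, 20.238) (0, 0) (19, 0) (19, 20.6344)]  |A|=388.2885
5. ⊥bis P3·P4 via (12.935,15.135): [(16.5518, 20.5834) (0, 20.238) (0, 0) (2.8878, 0)]  |A|=197.2088
6. ⊥bis P3·P5 via (6.69,29.67): [(16.5518, 20.5834) (0, 20.238) (0, 0) (2.8878, 0)]  |A|=197.2088
7. ⊥bis P3·P6 via (8.67,37.945): [(16.5518, 20.5834) (0, 20.238) (0, 0) (2.8878, 0)]  |A|=197.2088
8. ⊥bis P3·P7 via (7.07,44.065): [(16.5518, 20.5834) (0, 20.238) (0, 0) (2.8878, 0)]  |A|=197.2088
9. canonical 4-gon: [(16.5518, 20.5834) (0, 20.238) (0, 0) (2.8878, 0)]
10. shoelace: 197.2088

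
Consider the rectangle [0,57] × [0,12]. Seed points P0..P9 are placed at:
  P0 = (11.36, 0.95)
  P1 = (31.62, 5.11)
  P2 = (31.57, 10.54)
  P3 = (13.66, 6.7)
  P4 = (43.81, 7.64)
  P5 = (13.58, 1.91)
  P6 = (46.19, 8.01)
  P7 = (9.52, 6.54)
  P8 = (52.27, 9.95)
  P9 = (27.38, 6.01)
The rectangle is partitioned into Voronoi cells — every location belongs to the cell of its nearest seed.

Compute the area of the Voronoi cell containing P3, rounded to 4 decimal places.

Area of P3's cell: 70.2217

1. box [0,57]×[0,12]: [(0, 0) (57, 0) (57, 12) (0, 12)]
2. ⊥bis P3·P0 via (12.51,3.825): [(0, 8.829) (22.0725, 0) (57, 0) (57, 12) (0, 12)]  |A|=586.5609
3. ⊥bis P3·P1 via (22.64,5.905): [(0, 8.829) (22.0725, 0) (22.1172, 0) (23.1796, 12) (0, 12)]  |A|=174.3419
4. ⊥bis P3·P2 via (22.615,8.62): [(0, 8.829) (22.0725, 0) (22.1172, 0) (22.8028, 7.744) (21.8903, 12) (0, 12)]  |A|=171.5983
5. ⊥bis P3·P4 via (28.735,7.17): [(0, 8.829) (22.0725, 0) (22.1172, 0) (22.8028, 7.744) (21.8903, 12) (0, 12)]  |A|=171.5983
6. ⊥bis P3·P5 via (13.62,4.305): [(0, 8.829) (11.2093, 4.3453) (22.4852, 4.1569) (22.8028, 7.744) (21.8903, 12) (0, 12)]  |A|=148.0299
7. ⊥bis P3·P6 via (29.925,7.355): [(0, 8.829) (11.2093, 4.3453) (22.4852, 4.1569) (22.8028, 7.744) (21.8903, 12) (0, 12)]  |A|=148.0299
8. ⊥bis P3·P7 via (11.59,6.62): [(11.6782, 4.3374) (22.4852, 4.1569) (22.8028, 7.744) (21.8903, 12) (11.3821, 12)]  |A|=84.8988
9. ⊥bis P3·P8 via (32.965,8.325): [(11.6782, 4.3374) (22.4852, 4.1569) (22.8028, 7.744) (21.8903, 12) (11.3821, 12)]  |A|=84.8988
10. ⊥bis P3·P9 via (20.52,6.355): [(11.6782, 4.3374) (20.4112, 4.1916) (20.8039, 12) (11.3821, 12)]  |A|=70.2217
11. canonical 4-gon: [(11.6782, 4.3374) (20.4112, 4.1916) (20.8039, 12) (11.3821, 12)]
12. shoelace: 70.2217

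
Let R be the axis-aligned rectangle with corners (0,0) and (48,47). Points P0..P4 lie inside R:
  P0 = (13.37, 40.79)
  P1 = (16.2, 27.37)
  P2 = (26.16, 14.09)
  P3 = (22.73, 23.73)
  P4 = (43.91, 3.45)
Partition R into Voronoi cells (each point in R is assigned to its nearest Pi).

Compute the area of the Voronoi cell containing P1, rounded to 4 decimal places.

1. box [0,48]×[0,47]: [(0, 0) (48, 0) (48, 47) (0, 47)]
2. ⊥bis P1·P0 via (14.785,34.08): [(0, 30.9621) (0, 0) (48, 0) (48, 41.0844)]  |A|=1729.1161
3. ⊥bis P1·P2 via (21.18,20.73): [(0, 30.9621) (0, 4.845) (48, 40.845) (48, 41.0844)]  |A|=632.5561
4. ⊥bis P1·P3 via (19.465,25.55): [(25.4767, 36.3346) (0, 30.9621) (0, 4.845) (13.6159, 15.0569)]  |A|=416.9857
5. ⊥bis P1·P4 via (30.055,15.41): [(25.4767, 36.3346) (0, 30.9621) (0, 4.845) (13.6159, 15.0569)]  |A|=416.9857
6. canonical 4-gon: [(25.4767, 36.3346) (0, 30.9621) (0, 4.845) (13.6159, 15.0569)]
7. shoelace: 416.9857

Area of P1's cell: 416.9857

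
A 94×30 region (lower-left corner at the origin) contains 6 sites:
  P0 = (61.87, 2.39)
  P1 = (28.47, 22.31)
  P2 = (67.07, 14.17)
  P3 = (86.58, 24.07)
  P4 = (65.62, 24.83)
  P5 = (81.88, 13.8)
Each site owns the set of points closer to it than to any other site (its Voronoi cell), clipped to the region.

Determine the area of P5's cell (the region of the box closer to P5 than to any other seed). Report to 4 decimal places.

1. box [0,94]×[0,30]: [(0, 0) (94, 0) (94, 30) (0, 30)]
2. ⊥bis P5·P0 via (71.875,8.095): [(76.4909, 0) (94, 0) (94, 30) (59.3844, 30)]  |A|=781.87
3. ⊥bis P5·P1 via (55.175,18.055): [(76.4909, 0) (94, 0) (94, 30) (59.3844, 30)]  |A|=781.87
4. ⊥bis P5·P2 via (74.475,13.985): [(74.2249, 3.9739) (76.4909, 0) (94, 0) (94, 30) (74.8751, 30)]  |A|=580.2895
5. ⊥bis P5·P3 via (84.23,18.935): [(74.7075, 23.2929) (74.2249, 3.9739) (76.4909, 0) (94, 0) (94, 14.4638)]  |A|=366.2876
6. ⊥bis P5·P4 via (73.75,19.315): [(76.036, 22.6849) (74.641, 20.6284) (74.2249, 3.9739) (76.4909, 0) (94, 0) (94, 14.4638)]  |A|=364.4976
7. canonical 6-gon: [(76.036, 22.6849) (74.641, 20.6284) (74.2249, 3.9739) (76.4909, 0) (94, 0) (94, 14.4638)]
8. shoelace: 364.4976

Area of P5's cell: 364.4976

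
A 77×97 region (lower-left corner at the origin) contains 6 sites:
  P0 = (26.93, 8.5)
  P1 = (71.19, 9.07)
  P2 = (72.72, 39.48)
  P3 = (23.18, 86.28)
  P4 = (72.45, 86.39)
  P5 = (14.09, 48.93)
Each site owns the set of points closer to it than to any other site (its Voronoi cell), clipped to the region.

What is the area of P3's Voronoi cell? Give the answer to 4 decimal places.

1. box [0,77]×[0,97]: [(0, 0) (77, 0) (77, 97) (0, 97)]
2. ⊥bis P3·P0 via (25.055,47.39): [(0, 46.182) (77, 49.8944) (77, 97) (0, 97)]  |A|=3770.0569
3. ⊥bis P3·P1 via (47.185,47.675): [(0, 46.182) (48.5482, 48.5227) (77, 66.2143) (77, 97) (0, 97)]  |A|=3537.8924
4. ⊥bis P3·P2 via (47.95,62.88): [(0, 46.182) (33.711, 47.8073) (77, 93.6308) (77, 97) (0, 97)]  |A|=2823.4046
5. ⊥bis P3·P4 via (47.815,86.335): [(0, 46.182) (33.711, 47.8073) (47.8676, 62.7927) (47.7912, 97) (0, 97)]  |A|=2274.7512
6. ⊥bis P3·P5 via (18.635,67.605): [(0, 72.1403) (46.0993, 60.9209) (47.8676, 62.7927) (47.7912, 97) (0, 97)]  |A|=1465.4545
7. canonical 5-gon: [(0, 72.1403) (46.0993, 60.9209) (47.8676, 62.7927) (47.7912, 97) (0, 97)]
8. shoelace: 1465.4545

Area of P3's cell: 1465.4545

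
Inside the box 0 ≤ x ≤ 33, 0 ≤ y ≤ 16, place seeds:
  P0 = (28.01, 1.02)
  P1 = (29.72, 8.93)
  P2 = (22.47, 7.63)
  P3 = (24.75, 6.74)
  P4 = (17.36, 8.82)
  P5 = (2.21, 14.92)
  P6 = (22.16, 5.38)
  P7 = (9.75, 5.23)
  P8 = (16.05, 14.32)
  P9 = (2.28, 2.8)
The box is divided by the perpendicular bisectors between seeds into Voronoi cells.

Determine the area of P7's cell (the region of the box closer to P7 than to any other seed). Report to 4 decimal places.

1. box [0,33]×[0,16]: [(0, 0) (33, 0) (33, 16) (0, 16)]
2. ⊥bis P7·P0 via (18.88,3.125): [(0, 0) (18.1595, 0) (21.8484, 16) (0, 16)]  |A|=320.0636
3. ⊥bis P7·P1 via (19.735,7.08): [(0, 0) (18.1595, 0) (19.7603, 6.9433) (18.0823, 16) (0, 16)]  |A|=303.0092
4. ⊥bis P7·P2 via (16.11,6.43): [(0, 0) (17.3232, 0) (14.3043, 16) (0, 16)]  |A|=253.0204
5. ⊥bis P7·P3 via (17.25,5.985): [(0, 0) (17.3232, 0) (14.3043, 16) (0, 16)]  |A|=253.0204
6. ⊥bis P7·P4 via (13.555,7.025): [(0, 0) (16.869, 0) (9.3211, 16) (0, 16)]  |A|=209.5207
7. ⊥bis P7·P5 via (5.98,10.075): [(0, 5.4218) (0, 0) (16.869, 0) (10.4685, 13.5676)]  |A|=142.8156
8. ⊥bis P7·P6 via (15.955,5.305): [(0, 5.4218) (0, 0) (16.0191, 0) (15.9968, 1.849) (10.4685, 13.5676)]  |A|=142.0299
9. ⊥bis P7·P8 via (12.9,9.775): [(9.0361, 12.453) (0, 5.4218) (0, 0) (16.0191, 0) (15.9968, 1.849) (11.9457, 10.4364)]  |A|=138.964
10. ⊥bis P7·P9 via (6.015,4.015): [(9.0361, 12.453) (4.4348, 8.8726) (7.3211, 0) (16.0191, 0) (15.9968, 1.849) (11.9457, 10.4364)]  |A|=94.4629
11. canonical 6-gon: [(9.0361, 12.453) (4.4348, 8.8726) (7.3211, 0) (16.0191, 0) (15.9968, 1.849) (11.9457, 10.4364)]
12. shoelace: 94.4629

Area of P7's cell: 94.4629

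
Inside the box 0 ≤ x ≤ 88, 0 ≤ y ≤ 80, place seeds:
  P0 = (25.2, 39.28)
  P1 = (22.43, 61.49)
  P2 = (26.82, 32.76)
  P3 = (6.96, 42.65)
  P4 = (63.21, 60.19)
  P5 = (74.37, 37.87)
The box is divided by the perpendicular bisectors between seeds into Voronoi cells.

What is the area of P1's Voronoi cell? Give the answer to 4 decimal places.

Area of P1's cell: 1137.9525

1. box [0,88]×[0,80]: [(0, 0) (88, 0) (88, 80) (0, 80)]
2. ⊥bis P1·P0 via (23.815,50.385): [(0, 47.4148) (88, 58.3901) (88, 80) (0, 80)]  |A|=2384.5849
3. ⊥bis P1·P2 via (24.625,47.125): [(0, 47.4148) (88, 58.3901) (88, 80) (0, 80)]  |A|=2384.5849
4. ⊥bis P1·P3 via (14.695,52.07): [(0, 64.1364) (17.679, 49.6197) (88, 58.3901) (88, 80) (0, 80)]  |A|=2236.7739
5. ⊥bis P1·P4 via (42.82,60.84): [(0, 64.1364) (17.679, 49.6197) (42.5612, 52.723) (43.4308, 80) (0, 80)]  |A|=1137.9525
6. ⊥bis P1·P5 via (48.4,49.68): [(0, 64.1364) (17.679, 49.6197) (42.5612, 52.723) (43.4308, 80) (0, 80)]  |A|=1137.9525
7. canonical 5-gon: [(0, 64.1364) (17.679, 49.6197) (42.5612, 52.723) (43.4308, 80) (0, 80)]
8. shoelace: 1137.9525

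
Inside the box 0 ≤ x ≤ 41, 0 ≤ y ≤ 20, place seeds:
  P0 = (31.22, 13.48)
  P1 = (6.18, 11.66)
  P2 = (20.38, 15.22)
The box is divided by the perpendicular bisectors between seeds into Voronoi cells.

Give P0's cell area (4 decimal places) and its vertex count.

Area of P0's cell: 317.9649 (4 vertices)

1. box [0,41]×[0,20]: [(0, 0) (41, 0) (41, 20) (0, 20)]
2. ⊥bis P0·P1 via (18.7,12.57): [(19.6136, 0) (41, 0) (41, 20) (18.16, 20)]  |A|=442.2641
3. ⊥bis P0·P2 via (25.8,14.35): [(23.4966, 0) (41, 0) (41, 20) (26.7069, 20)]  |A|=317.9649
4. canonical 4-gon: [(23.4966, 0) (41, 0) (41, 20) (26.7069, 20)]
5. shoelace: 317.9649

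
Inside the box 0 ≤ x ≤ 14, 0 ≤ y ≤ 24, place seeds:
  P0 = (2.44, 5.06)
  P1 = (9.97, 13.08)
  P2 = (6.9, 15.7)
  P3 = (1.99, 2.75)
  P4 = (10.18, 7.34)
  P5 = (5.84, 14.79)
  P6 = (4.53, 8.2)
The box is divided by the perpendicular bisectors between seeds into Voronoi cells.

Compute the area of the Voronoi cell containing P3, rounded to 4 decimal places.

Area of P3's cell: 28.7849

1. box [0,14]×[0,24]: [(0, 0) (14, 0) (14, 24) (0, 24)]
2. ⊥bis P3·P0 via (2.215,3.905): [(0, 4.3365) (0, 0) (14, 0) (14, 1.6092)]  |A|=41.62
3. ⊥bis P3·P1 via (5.98,7.915): [(0, 4.3365) (0, 0) (14, 0) (14, 1.6092)]  |A|=41.62
4. ⊥bis P3·P2 via (4.445,9.225): [(0, 4.3365) (0, 0) (14, 0) (14, 1.6092)]  |A|=41.62
5. ⊥bis P3·P4 via (6.085,5.045): [(7.2765, 2.919) (0, 4.3365) (0, 0) (8.9124, 0)]  |A|=28.7849
6. ⊥bis P3·P5 via (3.915,8.77): [(7.2765, 2.919) (0, 4.3365) (0, 0) (8.9124, 0)]  |A|=28.7849
7. ⊥bis P3·P6 via (3.26,5.475): [(7.2765, 2.919) (0, 4.3365) (0, 0) (8.9124, 0)]  |A|=28.7849
8. canonical 4-gon: [(7.2765, 2.919) (0, 4.3365) (0, 0) (8.9124, 0)]
9. shoelace: 28.7849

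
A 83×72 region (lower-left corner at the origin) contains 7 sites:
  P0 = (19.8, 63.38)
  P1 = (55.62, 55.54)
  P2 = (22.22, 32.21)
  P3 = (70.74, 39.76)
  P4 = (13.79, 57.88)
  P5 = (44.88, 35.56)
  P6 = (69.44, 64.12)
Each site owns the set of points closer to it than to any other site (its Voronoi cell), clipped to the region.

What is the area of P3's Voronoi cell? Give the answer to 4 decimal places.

Area of P3's cell: 1152.6682

1. box [0,83]×[0,72]: [(0, 0) (83, 0) (83, 72) (0, 72)]
2. ⊥bis P3·P0 via (45.27,51.57): [(21.3579, 0) (83, 0) (83, 72) (54.743, 72)]  |A|=3236.3669
3. ⊥bis P3·P1 via (63.18,47.65): [(27.6802, 13.635) (21.3579, 0) (83, 0) (83, 66.641)]  |A|=2263.5288
4. ⊥bis P3·P2 via (46.48,35.985): [(47.0672, 32.2112) (52.0795, 0) (83, 0) (83, 66.641)]  |A|=1695.291
5. ⊥bis P3·P4 via (42.265,48.82): [(47.0672, 32.2112) (52.0795, 0) (83, 0) (83, 66.641)]  |A|=1695.291
6. ⊥bis P3·P5 via (57.81,37.66): [(57.1291, 41.8522) (63.9265, 0) (83, 0) (83, 66.641)]  |A|=1261.1653
7. ⊥bis P3·P6 via (70.09,51.94): [(67.5138, 51.8025) (57.1291, 41.8522) (63.9265, 0) (83, 0) (83, 52.629)]  |A|=1152.6682
8. canonical 5-gon: [(67.5138, 51.8025) (57.1291, 41.8522) (63.9265, 0) (83, 0) (83, 52.629)]
9. shoelace: 1152.6682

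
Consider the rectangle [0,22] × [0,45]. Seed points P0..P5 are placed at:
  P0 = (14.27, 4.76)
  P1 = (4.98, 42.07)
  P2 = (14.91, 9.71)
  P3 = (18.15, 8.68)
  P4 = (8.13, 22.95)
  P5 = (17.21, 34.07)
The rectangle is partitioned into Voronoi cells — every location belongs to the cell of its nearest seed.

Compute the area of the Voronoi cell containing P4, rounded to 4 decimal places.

Area of P4's cell: 275.8511

1. box [0,22]×[0,45]: [(0, 0) (22, 0) (22, 45) (0, 45)]
2. ⊥bis P4·P0 via (11.2,13.855): [(0, 10.0745) (22, 17.5005) (22, 45) (0, 45)]  |A|=686.6752
3. ⊥bis P4·P1 via (6.555,32.51): [(0, 31.4301) (0, 10.0745) (22, 17.5005) (22, 35.0545)]  |A|=428.006
4. ⊥bis P4·P2 via (11.52,16.33): [(0, 31.4301) (0, 10.4308) (22, 21.6966) (22, 35.0545)]  |A|=377.929
5. ⊥bis P4·P3 via (13.14,15.815): [(0, 31.4301) (0, 10.4308) (20.2135, 20.7818) (22, 22.0362) (22, 35.0545)]  |A|=377.6257
6. ⊥bis P4·P5 via (12.67,28.51): [(7.5671, 32.6767) (0, 31.4301) (0, 10.4308) (20.2135, 20.7818) (21.2463, 21.507)]  |A|=275.8511
7. canonical 5-gon: [(7.5671, 32.6767) (0, 31.4301) (0, 10.4308) (20.2135, 20.7818) (21.2463, 21.507)]
8. shoelace: 275.8511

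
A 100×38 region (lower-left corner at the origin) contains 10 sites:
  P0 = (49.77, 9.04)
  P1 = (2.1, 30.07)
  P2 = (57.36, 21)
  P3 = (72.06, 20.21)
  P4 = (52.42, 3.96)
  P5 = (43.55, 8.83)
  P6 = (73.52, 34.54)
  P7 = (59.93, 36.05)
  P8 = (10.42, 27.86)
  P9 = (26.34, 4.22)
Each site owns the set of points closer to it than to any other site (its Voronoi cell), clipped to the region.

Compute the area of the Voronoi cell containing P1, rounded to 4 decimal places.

Area of P1's cell: 141.1656

1. box [0,100]×[0,38]: [(0, 0) (100, 0) (100, 38) (0, 38)]
2. ⊥bis P1·P0 via (25.935,19.555): [(0, 0) (17.3082, 0) (34.0722, 38) (0, 38)]  |A|=976.226
3. ⊥bis P1·P2 via (29.73,25.535): [(0, 0) (17.3082, 0) (30.4154, 29.7111) (31.7759, 38) (0, 38)]  |A|=966.7093
4. ⊥bis P1·P3 via (37.08,25.14): [(0, 0) (17.3082, 0) (30.4154, 29.7111) (31.7759, 38) (0, 38)]  |A|=966.7093
5. ⊥bis P1·P4 via (27.26,17.015): [(0, 0) (17.3082, 0) (30.4154, 29.7111) (31.7759, 38) (0, 38)]  |A|=966.7093
6. ⊥bis P1·P5 via (22.825,19.45): [(0, 0) (12.8583, 0) (31.5146, 36.4078) (31.7759, 38) (0, 38)]  |A|=858.1461
7. ⊥bis P1·P6 via (37.81,32.305): [(0, 0) (12.8583, 0) (31.5146, 36.4078) (31.7759, 38) (0, 38)]  |A|=858.1461
8. ⊥bis P1·P7 via (31.015,33.06): [(0, 0) (12.8583, 0) (30.8108, 35.0344) (30.5042, 38) (0, 38)]  |A|=855.8795
9. ⊥bis P1·P8 via (6.26,28.965): [(0, 5.3979) (8.6599, 38) (0, 38)]  |A|=141.1656
10. ⊥bis P1·P9 via (14.22,17.145): [(0, 5.3979) (8.6599, 38) (0, 38)]  |A|=141.1656
11. canonical 3-gon: [(0, 5.3979) (8.6599, 38) (0, 38)]
12. shoelace: 141.1656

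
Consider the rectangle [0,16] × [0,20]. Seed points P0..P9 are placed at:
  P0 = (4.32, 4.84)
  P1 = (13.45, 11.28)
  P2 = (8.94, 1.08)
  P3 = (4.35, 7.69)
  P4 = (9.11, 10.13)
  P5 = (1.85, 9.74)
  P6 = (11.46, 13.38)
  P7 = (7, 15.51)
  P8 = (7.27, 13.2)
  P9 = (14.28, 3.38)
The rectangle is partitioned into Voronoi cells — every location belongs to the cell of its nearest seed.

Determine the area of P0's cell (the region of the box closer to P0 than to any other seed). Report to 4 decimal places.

1. box [0,16]×[0,20]: [(0, 0) (16, 0) (16, 20) (0, 20)]
2. ⊥bis P0·P1 via (8.885,8.06): [(0, 0) (14.5703, 0) (0.4629, 20) (0, 20)]  |A|=150.3318
3. ⊥bis P0·P2 via (6.63,2.96): [(0, 0) (4.221, 0) (9.7651, 6.8122) (0.4629, 20) (0, 20)]  |A|=115.081
4. ⊥bis P0·P3 via (4.335,6.265): [(0, 6.3106) (0, 0) (4.221, 0) (9.2774, 6.213)]  |A|=42.3857
5. ⊥bis P0·P4 via (6.715,7.485): [(8.1062, 6.2253) (0, 6.3106) (0, 0) (4.221, 0) (8.7863, 5.6095)]  |A|=42.0293
6. ⊥bis P0·P5 via (3.085,7.29): [(8.1062, 6.2253) (1.1188, 6.2989) (0, 5.7349) (0, 0) (4.221, 0) (8.7863, 5.6095)]  |A|=41.7072
7. ⊥bis P0·P6 via (7.89,9.11): [(8.1062, 6.2253) (1.1188, 6.2989) (0, 5.7349) (0, 0) (4.221, 0) (8.7863, 5.6095)]  |A|=41.7072
8. ⊥bis P0·P7 via (5.66,10.175): [(8.1062, 6.2253) (1.1188, 6.2989) (0, 5.7349) (0, 0) (4.221, 0) (8.7863, 5.6095)]  |A|=41.7072
9. ⊥bis P0·P8 via (5.795,9.02): [(8.1062, 6.2253) (1.1188, 6.2989) (0, 5.7349) (0, 0) (4.221, 0) (8.7863, 5.6095)]  |A|=41.7072
10. ⊥bis P0·P9 via (9.3,4.11): [(8.1062, 6.2253) (1.1188, 6.2989) (0, 5.7349) (0, 0) (4.221, 0) (8.7863, 5.6095)]  |A|=41.7072
11. canonical 6-gon: [(8.1062, 6.2253) (1.1188, 6.2989) (0, 5.7349) (0, 0) (4.221, 0) (8.7863, 5.6095)]
12. shoelace: 41.7072

Area of P0's cell: 41.7072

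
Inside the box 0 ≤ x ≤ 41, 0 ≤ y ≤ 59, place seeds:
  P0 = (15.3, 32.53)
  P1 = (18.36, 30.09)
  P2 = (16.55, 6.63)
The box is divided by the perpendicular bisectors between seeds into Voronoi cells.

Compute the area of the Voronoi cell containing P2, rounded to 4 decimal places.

Area of P2's cell: 739.9324

1. box [0,41]×[0,59]: [(0, 0) (41, 0) (41, 59) (0, 59)]
2. ⊥bis P2·P0 via (15.925,19.58): [(0, 18.8114) (0, 0) (41, 0) (41, 20.7902)]  |A|=811.8328
3. ⊥bis P2·P1 via (17.455,18.36): [(7.1385, 19.1559) (0, 18.8114) (0, 0) (41, 0) (41, 16.5434)]  |A|=739.9324
4. canonical 5-gon: [(7.1385, 19.1559) (0, 18.8114) (0, 0) (41, 0) (41, 16.5434)]
5. shoelace: 739.9324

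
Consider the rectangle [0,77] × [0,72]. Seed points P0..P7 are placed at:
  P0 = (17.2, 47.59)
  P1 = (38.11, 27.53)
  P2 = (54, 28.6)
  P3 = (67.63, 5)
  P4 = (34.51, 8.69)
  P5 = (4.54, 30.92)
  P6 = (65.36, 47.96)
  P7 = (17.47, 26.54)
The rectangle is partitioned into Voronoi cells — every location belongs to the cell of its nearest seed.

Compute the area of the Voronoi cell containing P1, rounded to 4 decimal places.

1. box [0,77]×[0,72]: [(0, 0) (77, 0) (77, 72) (0, 72)]
2. ⊥bis P1·P0 via (27.655,37.56): [(0, 8.7332) (0, 0) (77, 0) (77, 72) (60.695, 72)]  |A|=3624.0101
3. ⊥bis P1·P2 via (46.055,28.065): [(44.2507, 54.859) (0, 8.7332) (0, 0) (47.9448, 0)]  |A|=1508.3268
4. ⊥bis P1·P3 via (52.87,16.265): [(47.3377, 9.0163) (44.2507, 54.859) (0, 8.7332) (0, 0) (40.4564, 0)]  |A|=1474.5677
5. ⊥bis P1·P4 via (36.31,18.11): [(46.8611, 16.0939) (44.2507, 54.859) (13.2271, 22.5207)]  |A|=643.5246
6. ⊥bis P1·P5 via (21.325,29.225): [(20.5075, 21.1296) (46.8611, 16.0939) (44.2507, 54.859) (21.521, 31.1661)]  |A|=606.2847
7. ⊥bis P1·P6 via (51.735,37.745): [(20.5075, 21.1296) (46.8611, 16.0939) (44.7783, 47.0239) (41.2496, 51.7307) (21.521, 31.1661)]  |A|=593.7025
8. ⊥bis P1·P7 via (27.79,27.035): [(28.1432, 19.6705) (46.8611, 16.0939) (44.7783, 47.0239) (41.2496, 51.7307) (27.3028, 37.1929)]  |A|=501.4574
9. canonical 5-gon: [(28.1432, 19.6705) (46.8611, 16.0939) (44.7783, 47.0239) (41.2496, 51.7307) (27.3028, 37.1929)]
10. shoelace: 501.4574

Area of P1's cell: 501.4574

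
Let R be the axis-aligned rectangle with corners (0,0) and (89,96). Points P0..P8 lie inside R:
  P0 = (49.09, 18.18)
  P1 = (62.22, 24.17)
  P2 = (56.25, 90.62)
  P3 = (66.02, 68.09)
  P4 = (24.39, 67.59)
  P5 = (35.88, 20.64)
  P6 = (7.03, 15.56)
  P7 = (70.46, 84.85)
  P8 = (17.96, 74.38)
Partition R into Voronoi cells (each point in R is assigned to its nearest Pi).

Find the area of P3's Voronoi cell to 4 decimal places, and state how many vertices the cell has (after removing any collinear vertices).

Area of P3's cell: 1277.5505 (6 vertices)

1. box [0,89]×[0,96]: [(0, 0) (89, 0) (89, 96) (0, 96)]
2. ⊥bis P3·P0 via (57.555,43.135): [(0, 62.6583) (89, 32.4685) (89, 96) (0, 96)]  |A|=4310.8579
3. ⊥bis P3·P1 via (64.12,46.13): [(0, 62.6583) (43.4547, 47.918) (89, 43.9774) (89, 96) (0, 96)]  |A|=4048.771
4. ⊥bis P3·P2 via (61.135,79.355): [(12.6985, 58.3508) (43.4547, 47.918) (89, 43.9774) (89, 91.4385)]  |A|=1987.6616
5. ⊥bis P3·P4 via (45.205,67.84): [(45.15, 72.4232) (45.4463, 47.7457) (89, 43.9774) (89, 91.4385)]  |A|=1577.426
6. ⊥bis P3·P5 via (50.95,44.365): [(45.15, 72.4232) (45.4449, 47.8618) (45.6564, 47.7275) (89, 43.9774) (89, 91.4385)]  |A|=1577.4139
7. ⊥bis P3·P6 via (36.525,41.825): [(45.15, 72.4232) (45.4449, 47.8618) (45.6564, 47.7275) (89, 43.9774) (89, 91.4385)]  |A|=1577.4139
8. ⊥bis P3·P7 via (68.24,76.47): [(59.6995, 78.7325) (45.15, 72.4232) (45.4449, 47.8618) (45.6564, 47.7275) (89, 43.9774) (89, 70.9703)]  |A|=1277.5505
9. ⊥bis P3·P8 via (41.99,71.235): [(59.6995, 78.7325) (45.15, 72.4232) (45.4449, 47.8618) (45.6564, 47.7275) (89, 43.9774) (89, 70.9703)]  |A|=1277.5505
10. canonical 6-gon: [(59.6995, 78.7325) (45.15, 72.4232) (45.4449, 47.8618) (45.6564, 47.7275) (89, 43.9774) (89, 70.9703)]
11. shoelace: 1277.5505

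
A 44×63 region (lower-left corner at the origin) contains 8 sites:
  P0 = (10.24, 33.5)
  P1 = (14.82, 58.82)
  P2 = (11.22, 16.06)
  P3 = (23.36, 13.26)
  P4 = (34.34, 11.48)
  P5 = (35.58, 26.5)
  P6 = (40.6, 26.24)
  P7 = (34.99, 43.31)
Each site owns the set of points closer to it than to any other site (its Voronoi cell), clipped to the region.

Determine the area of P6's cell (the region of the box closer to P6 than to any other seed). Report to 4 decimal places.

Area of P6's cell: 108.9577

1. box [0,44]×[0,63]: [(0, 0) (44, 0) (44, 63) (0, 63)]
2. ⊥bis P6·P0 via (25.42,29.87): [(18.2772, 0) (44, 0) (44, 63) (33.3424, 63)]  |A|=1145.9837
3. ⊥bis P6·P1 via (27.71,42.53): [(28.6195, 43.2497) (18.2772, 0) (44, 0) (44, 55.42)]  |A|=982.4458
4. ⊥bis P6·P2 via (25.91,21.15): [(28.6195, 43.2497) (24.3863, 25.5474) (33.2384, 0) (44, 0) (44, 55.42)]  |A|=791.3363
5. ⊥bis P6·P3 via (31.98,19.75): [(28.6195, 43.2497) (25.1646, 28.8021) (44, 3.7851) (44, 55.42)]  |A|=576.3631
6. ⊥bis P6·P4 via (37.47,18.86): [(28.6195, 43.2497) (25.1646, 28.8021) (30.389, 21.8632) (44, 16.0905) (44, 55.42)]  |A|=492.6183
7. ⊥bis P6·P5 via (38.09,26.37): [(39.4063, 51.7851) (37.6961, 18.7641) (44, 16.0905) (44, 55.42)]  |A|=196.7008
8. ⊥bis P6·P7 via (37.795,34.775): [(38.538, 35.0192) (37.6961, 18.7641) (44, 16.0905) (44, 36.8143)]  |A|=108.9577
9. canonical 4-gon: [(38.538, 35.0192) (37.6961, 18.7641) (44, 16.0905) (44, 36.8143)]
10. shoelace: 108.9577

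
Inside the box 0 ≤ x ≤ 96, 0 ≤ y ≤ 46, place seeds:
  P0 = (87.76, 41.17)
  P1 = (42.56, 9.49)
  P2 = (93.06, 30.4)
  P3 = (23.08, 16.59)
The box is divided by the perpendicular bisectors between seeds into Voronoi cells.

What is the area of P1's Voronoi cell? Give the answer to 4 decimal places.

Area of P1's cell: 1314.0955

1. box [0,96]×[0,46]: [(0, 0) (96, 0) (96, 46) (0, 46)]
2. ⊥bis P1·P0 via (65.16,25.33): [(0, 0) (82.9134, 0) (50.6727, 46) (0, 46)]  |A|=3072.4808
3. ⊥bis P1·P2 via (67.81,19.945): [(0, 0) (76.0684, 0) (66.187, 23.8647) (50.6727, 46) (0, 46)]  |A|=2990.804
4. ⊥bis P1·P3 via (32.82,13.04): [(28.0672, 0) (76.0684, 0) (66.187, 23.8647) (50.6727, 46) (44.8331, 46)]  |A|=1314.0955
5. canonical 5-gon: [(28.0672, 0) (76.0684, 0) (66.187, 23.8647) (50.6727, 46) (44.8331, 46)]
6. shoelace: 1314.0955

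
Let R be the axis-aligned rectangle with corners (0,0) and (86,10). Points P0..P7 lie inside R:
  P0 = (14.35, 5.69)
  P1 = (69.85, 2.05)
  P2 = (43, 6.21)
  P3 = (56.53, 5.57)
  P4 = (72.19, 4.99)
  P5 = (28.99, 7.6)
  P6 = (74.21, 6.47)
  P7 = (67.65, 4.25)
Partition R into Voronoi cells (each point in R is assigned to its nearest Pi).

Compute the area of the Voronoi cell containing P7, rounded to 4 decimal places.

1. box [0,86]×[0,10]: [(0, 0) (86, 0) (86, 10) (0, 10)]
2. ⊥bis P7·P0 via (41,4.97): [(40.8657, 0) (86, 0) (86, 10) (41.1359, 10)]  |A|=449.9919
3. ⊥bis P7·P1 via (68.75,3.15): [(40.8657, 0) (65.6, 0) (75.6, 10) (41.1359, 10)]  |A|=295.9919
4. ⊥bis P7·P2 via (55.325,5.23): [(54.9091, 0) (65.6, 0) (75.6, 10) (55.7043, 10)]  |A|=152.9329
5. ⊥bis P7·P3 via (62.09,4.91): [(61.5072, 0) (65.6, 0) (75.6, 10) (62.6942, 10)]  |A|=84.9932
6. ⊥bis P7·P4 via (69.92,4.62): [(61.5072, 0) (65.6, 0) (69.962, 4.362) (69.0431, 10) (62.6942, 10)]  |A|=66.5094
7. ⊥bis P7·P5 via (48.32,5.925): [(61.5072, 0) (65.6, 0) (69.962, 4.362) (69.0431, 10) (62.6942, 10)]  |A|=66.5094
8. ⊥bis P7·P6 via (70.93,5.36): [(61.5072, 0) (65.6, 0) (69.962, 4.362) (69.0431, 10) (62.6942, 10)]  |A|=66.5094
9. canonical 5-gon: [(61.5072, 0) (65.6, 0) (69.962, 4.362) (69.0431, 10) (62.6942, 10)]
10. shoelace: 66.5094

Area of P7's cell: 66.5094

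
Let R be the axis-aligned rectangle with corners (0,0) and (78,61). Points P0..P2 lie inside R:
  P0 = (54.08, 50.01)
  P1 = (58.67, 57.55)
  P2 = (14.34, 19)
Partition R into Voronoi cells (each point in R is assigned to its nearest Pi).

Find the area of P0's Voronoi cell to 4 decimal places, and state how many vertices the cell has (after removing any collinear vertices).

Area of P0's cell: 2139.2663 (5 vertices)

1. box [0,78]×[0,61]: [(0, 0) (78, 0) (78, 61) (0, 61)]
2. ⊥bis P0·P1 via (56.375,53.78): [(0, 0) (78, 0) (78, 40.6157) (44.5147, 61) (0, 61)]  |A|=4416.7129
3. ⊥bis P0·P2 via (34.21,34.505): [(61.135, 0) (78, 0) (78, 40.6157) (44.5147, 61) (13.5354, 61)]  |A|=2139.2663
4. canonical 5-gon: [(61.135, 0) (78, 0) (78, 40.6157) (44.5147, 61) (13.5354, 61)]
5. shoelace: 2139.2663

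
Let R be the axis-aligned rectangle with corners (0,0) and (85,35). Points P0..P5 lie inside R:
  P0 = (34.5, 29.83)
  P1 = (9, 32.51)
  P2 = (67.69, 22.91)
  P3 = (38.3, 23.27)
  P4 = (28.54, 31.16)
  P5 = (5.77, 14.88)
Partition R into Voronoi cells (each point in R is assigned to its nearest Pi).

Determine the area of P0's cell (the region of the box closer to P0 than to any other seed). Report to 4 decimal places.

Area of P0's cell: 113.3769

1. box [0,85]×[0,35]: [(0, 0) (85, 0) (85, 35) (0, 35)]
2. ⊥bis P0·P1 via (21.75,31.17): [(18.4741, 0) (85, 0) (85, 35) (22.1525, 35)]  |A|=2264.0342
3. ⊥bis P0·P2 via (51.095,26.37): [(18.4741, 0) (45.5969, 0) (52.8943, 35) (22.1525, 35)]  |A|=1012.6314
4. ⊥bis P0·P3 via (36.4,26.55): [(20.2833, 17.2141) (50.9874, 35) (22.1525, 35)]  |A|=256.427
5. ⊥bis P0·P4 via (31.52,30.495): [(29.7845, 22.7178) (50.9874, 35) (32.5253, 35)]  |A|=113.3769
6. ⊥bis P0·P5 via (20.135,22.355): [(29.7845, 22.7178) (50.9874, 35) (32.5253, 35)]  |A|=113.3769
7. canonical 3-gon: [(29.7845, 22.7178) (50.9874, 35) (32.5253, 35)]
8. shoelace: 113.3769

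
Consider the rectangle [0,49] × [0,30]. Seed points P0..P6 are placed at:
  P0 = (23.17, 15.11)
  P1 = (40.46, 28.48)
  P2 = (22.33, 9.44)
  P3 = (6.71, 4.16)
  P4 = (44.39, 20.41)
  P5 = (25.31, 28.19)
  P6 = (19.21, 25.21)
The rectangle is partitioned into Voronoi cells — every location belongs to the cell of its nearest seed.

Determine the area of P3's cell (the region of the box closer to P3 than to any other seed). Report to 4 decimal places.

1. box [0,49]×[0,30]: [(0, 0) (49, 0) (49, 30) (0, 30)]
2. ⊥bis P3·P0 via (14.94,9.635): [(0, 0) (21.3497, 0) (1.3922, 30) (0, 30)]  |A|=341.1282
3. ⊥bis P3·P1 via (23.585,16.32): [(0, 0) (21.3497, 0) (1.3922, 30) (0, 30)]  |A|=341.1282
4. ⊥bis P3·P2 via (14.52,6.8): [(0, 0) (16.8186, 0) (12.1379, 13.8472) (1.3922, 30) (0, 30)]  |A|=309.7568
5. ⊥bis P3·P4 via (25.55,12.285): [(0, 0) (16.8186, 0) (12.1379, 13.8472) (1.3922, 30) (0, 30)]  |A|=309.7568
6. ⊥bis P3·P5 via (16.01,16.175): [(0, 28.5673) (0, 0) (16.8186, 0) (12.1379, 13.8472) (4.835, 24.8248)]  |A|=302.6907
7. ⊥bis P3·P6 via (12.96,14.685): [(0, 22.381) (0, 0) (16.8186, 0) (12.1379, 13.8472) (10.6797, 16.0391)]  |A|=259.3542
8. canonical 5-gon: [(0, 22.381) (0, 0) (16.8186, 0) (12.1379, 13.8472) (10.6797, 16.0391)]
9. shoelace: 259.3542

Area of P3's cell: 259.3542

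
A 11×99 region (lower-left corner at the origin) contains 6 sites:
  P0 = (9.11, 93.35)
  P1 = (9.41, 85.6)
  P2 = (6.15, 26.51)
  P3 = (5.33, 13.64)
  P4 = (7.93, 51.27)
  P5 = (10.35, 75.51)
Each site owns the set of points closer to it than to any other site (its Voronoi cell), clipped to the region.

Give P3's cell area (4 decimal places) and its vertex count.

1. box [0,11]×[0,99]: [(0, 0) (11, 0) (11, 99) (0, 99)]
2. ⊥bis P3·P0 via (7.22,53.495): [(0, 53.8374) (0, 0) (11, 0) (11, 53.3157)]  |A|=589.3422
3. ⊥bis P3·P1 via (7.37,49.62): [(0, 50.0379) (0, 0) (11, 0) (11, 49.4142)]  |A|=546.9863
4. ⊥bis P3·P2 via (5.74,20.075): [(0, 20.4407) (0, 0) (11, 0) (11, 19.7399)]  |A|=220.9932
5. ⊥bis P3·P4 via (6.63,32.455): [(0, 20.4407) (0, 0) (11, 0) (11, 19.7399)]  |A|=220.9932
6. ⊥bis P3·P5 via (7.84,44.575): [(0, 20.4407) (0, 0) (11, 0) (11, 19.7399)]  |A|=220.9932
7. canonical 4-gon: [(0, 20.4407) (0, 0) (11, 0) (11, 19.7399)]
8. shoelace: 220.9932

Area of P3's cell: 220.9932 (4 vertices)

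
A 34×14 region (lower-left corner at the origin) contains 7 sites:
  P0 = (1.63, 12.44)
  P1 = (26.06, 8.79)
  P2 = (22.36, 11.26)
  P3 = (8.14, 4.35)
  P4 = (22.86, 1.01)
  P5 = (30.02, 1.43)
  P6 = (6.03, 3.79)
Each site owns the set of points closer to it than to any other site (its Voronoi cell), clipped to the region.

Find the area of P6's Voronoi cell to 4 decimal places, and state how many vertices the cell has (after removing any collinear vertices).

Area of P6's cell: 54.8572 (4 vertices)

1. box [0,34]×[0,14]: [(0, 0) (34, 0) (34, 14) (0, 14)]
2. ⊥bis P6·P0 via (3.83,8.115): [(0, 6.1668) (0, 0) (34, 0) (34, 14) (15.3994, 14)]  |A|=415.6867
3. ⊥bis P6·P1 via (16.045,6.29): [(14.2645, 13.4227) (0, 6.1668) (0, 0) (17.6151, 0)]  |A|=162.2046
4. ⊥bis P6·P2 via (14.195,7.525): [(17.5886, 0.1063) (12.0195, 12.2808) (0, 6.1668) (0, 0) (17.6151, 0)]  |A|=145.3592
5. ⊥bis P6·P3 via (7.085,4.07): [(5.752, 9.0927) (0, 6.1668) (0, 0) (8.1652, 0)]  |A|=54.8572
6. ⊥bis P6·P4 via (14.445,2.4): [(5.752, 9.0927) (0, 6.1668) (0, 0) (8.1652, 0)]  |A|=54.8572
7. ⊥bis P6·P5 via (18.025,2.61): [(5.752, 9.0927) (0, 6.1668) (0, 0) (8.1652, 0)]  |A|=54.8572
8. canonical 4-gon: [(5.752, 9.0927) (0, 6.1668) (0, 0) (8.1652, 0)]
9. shoelace: 54.8572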